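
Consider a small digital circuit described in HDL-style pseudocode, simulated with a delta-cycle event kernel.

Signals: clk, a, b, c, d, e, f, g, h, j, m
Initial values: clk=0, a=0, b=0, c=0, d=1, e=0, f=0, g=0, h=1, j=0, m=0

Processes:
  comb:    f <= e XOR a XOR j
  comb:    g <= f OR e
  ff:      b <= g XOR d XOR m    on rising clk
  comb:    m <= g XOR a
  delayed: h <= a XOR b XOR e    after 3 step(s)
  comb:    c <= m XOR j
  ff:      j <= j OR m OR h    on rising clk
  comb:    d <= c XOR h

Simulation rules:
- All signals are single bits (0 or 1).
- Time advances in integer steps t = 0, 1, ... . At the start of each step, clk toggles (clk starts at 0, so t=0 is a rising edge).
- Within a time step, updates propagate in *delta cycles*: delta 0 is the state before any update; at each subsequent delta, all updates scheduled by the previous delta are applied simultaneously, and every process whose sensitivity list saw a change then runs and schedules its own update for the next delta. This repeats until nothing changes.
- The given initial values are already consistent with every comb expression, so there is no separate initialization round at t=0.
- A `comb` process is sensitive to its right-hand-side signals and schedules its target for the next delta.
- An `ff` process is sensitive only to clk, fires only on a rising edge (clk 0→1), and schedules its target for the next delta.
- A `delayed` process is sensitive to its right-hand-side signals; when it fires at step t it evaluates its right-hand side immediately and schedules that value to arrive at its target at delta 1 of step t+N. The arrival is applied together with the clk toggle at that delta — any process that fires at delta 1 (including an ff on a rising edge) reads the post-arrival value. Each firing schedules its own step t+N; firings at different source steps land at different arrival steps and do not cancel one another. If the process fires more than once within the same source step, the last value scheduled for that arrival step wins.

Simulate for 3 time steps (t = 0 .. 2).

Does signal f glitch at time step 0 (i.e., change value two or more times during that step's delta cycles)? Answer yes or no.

t=0 Δ0: d=1 c=0 m=0 b=0 clk=0 a=0 e=0 f=0 g=0 j=0 h=1
  Δ1: clk:0→1
  Δ2: b:0→1, j:0→1
  Δ3: c:0→1, f:0→1
  Δ4: d:1→0, g:0→1
  Δ5: m:0→1
  Δ6: c:1→0
  Δ7: d:0→1
  (7Δ to stable)
t=1 Δ0: d=1 c=0 m=1 b=1 clk=1 a=0 e=0 f=1 g=1 j=1 h=1
  Δ1: clk:1→0
  (1Δ to stable)
t=2 Δ0: d=1 c=0 m=1 b=1 clk=0 a=0 e=0 f=1 g=1 j=1 h=1
  Δ1: clk:0→1
  (1Δ to stable)

no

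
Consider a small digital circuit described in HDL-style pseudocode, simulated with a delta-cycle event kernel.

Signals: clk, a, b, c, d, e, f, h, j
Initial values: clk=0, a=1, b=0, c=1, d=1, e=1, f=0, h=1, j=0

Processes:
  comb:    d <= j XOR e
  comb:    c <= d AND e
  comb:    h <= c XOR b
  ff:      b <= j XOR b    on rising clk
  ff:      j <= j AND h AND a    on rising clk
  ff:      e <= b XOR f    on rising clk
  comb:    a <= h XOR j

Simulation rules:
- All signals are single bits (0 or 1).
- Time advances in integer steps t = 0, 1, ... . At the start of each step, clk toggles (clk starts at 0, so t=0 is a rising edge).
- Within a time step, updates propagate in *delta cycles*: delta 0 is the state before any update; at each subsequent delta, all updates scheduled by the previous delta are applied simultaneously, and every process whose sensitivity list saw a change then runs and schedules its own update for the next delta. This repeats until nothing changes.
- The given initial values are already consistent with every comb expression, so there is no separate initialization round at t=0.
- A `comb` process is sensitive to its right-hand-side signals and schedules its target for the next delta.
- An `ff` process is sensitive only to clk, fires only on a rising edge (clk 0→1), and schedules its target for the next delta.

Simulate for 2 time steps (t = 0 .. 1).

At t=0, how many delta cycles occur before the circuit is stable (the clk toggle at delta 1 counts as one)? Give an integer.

t=0 Δ0: h=1 e=1 j=0 d=1 c=1 clk=0 a=1 b=0 f=0
  Δ1: clk:0→1
  Δ2: e:1→0
  Δ3: d:1→0, c:1→0
  Δ4: h:1→0
  Δ5: a:1→0
  (5Δ to stable)
t=1 Δ0: h=0 e=0 j=0 d=0 c=0 clk=1 a=0 b=0 f=0
  Δ1: clk:1→0
  (1Δ to stable)

5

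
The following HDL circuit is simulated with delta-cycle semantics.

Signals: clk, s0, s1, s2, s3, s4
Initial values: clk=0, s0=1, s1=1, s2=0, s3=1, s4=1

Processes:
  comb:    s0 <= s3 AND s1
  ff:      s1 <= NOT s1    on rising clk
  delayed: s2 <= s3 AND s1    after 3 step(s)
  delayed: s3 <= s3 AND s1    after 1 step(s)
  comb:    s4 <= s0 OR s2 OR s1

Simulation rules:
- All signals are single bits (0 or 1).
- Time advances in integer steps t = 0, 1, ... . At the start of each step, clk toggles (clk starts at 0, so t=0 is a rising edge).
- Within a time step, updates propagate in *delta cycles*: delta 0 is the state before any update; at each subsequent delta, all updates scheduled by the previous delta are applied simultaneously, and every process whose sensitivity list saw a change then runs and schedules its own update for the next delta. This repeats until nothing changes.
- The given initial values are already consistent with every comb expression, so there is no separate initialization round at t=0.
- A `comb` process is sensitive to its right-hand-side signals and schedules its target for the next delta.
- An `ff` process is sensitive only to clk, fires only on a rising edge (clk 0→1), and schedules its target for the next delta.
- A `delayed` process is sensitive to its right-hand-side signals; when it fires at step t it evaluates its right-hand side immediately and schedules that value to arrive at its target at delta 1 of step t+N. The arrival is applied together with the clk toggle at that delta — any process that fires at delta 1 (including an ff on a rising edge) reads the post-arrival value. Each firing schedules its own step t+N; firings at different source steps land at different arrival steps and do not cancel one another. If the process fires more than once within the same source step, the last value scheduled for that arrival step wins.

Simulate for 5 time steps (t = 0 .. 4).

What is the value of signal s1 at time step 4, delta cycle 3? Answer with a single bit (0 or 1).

t=0 Δ0: s3=1 s2=0 s4=1 s1=1 s0=1 clk=0
  Δ1: clk:0→1
  Δ2: s1:1→0
  Δ3: s0:1→0
  Δ4: s4:1→0
  (4Δ to stable)
t=1 Δ0: s3=1 s2=0 s4=0 s1=0 s0=0 clk=1
  Δ1: s3:1→0, clk:1→0
  (1Δ to stable)
t=2 Δ0: s3=0 s2=0 s4=0 s1=0 s0=0 clk=0
  Δ1: clk:0→1
  Δ2: s1:0→1
  Δ3: s4:0→1
  (3Δ to stable)
t=3 Δ0: s3=0 s2=0 s4=1 s1=1 s0=0 clk=1
  Δ1: clk:1→0
  (1Δ to stable)
t=4 Δ0: s3=0 s2=0 s4=1 s1=1 s0=0 clk=0
  Δ1: clk:0→1
  Δ2: s1:1→0
  Δ3: s4:1→0
  (3Δ to stable)

0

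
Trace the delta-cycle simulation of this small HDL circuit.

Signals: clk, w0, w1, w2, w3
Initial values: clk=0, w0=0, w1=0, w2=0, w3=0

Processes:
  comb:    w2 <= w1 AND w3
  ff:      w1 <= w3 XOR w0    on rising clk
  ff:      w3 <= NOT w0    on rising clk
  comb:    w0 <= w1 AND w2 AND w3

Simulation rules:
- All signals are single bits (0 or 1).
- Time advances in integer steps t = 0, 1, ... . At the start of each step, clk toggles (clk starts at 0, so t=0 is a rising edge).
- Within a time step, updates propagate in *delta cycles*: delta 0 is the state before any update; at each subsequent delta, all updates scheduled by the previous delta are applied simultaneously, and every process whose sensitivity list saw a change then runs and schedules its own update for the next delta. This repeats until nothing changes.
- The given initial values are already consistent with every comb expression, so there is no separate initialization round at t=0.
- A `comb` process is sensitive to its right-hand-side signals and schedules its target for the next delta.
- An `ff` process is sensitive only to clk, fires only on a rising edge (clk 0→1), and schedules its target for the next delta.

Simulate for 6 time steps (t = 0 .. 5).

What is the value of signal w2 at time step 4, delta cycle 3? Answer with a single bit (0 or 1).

t0.Δ0 w1=0 w2=0 w0=0 clk=0 w3=0
t0.Δ1 w1=0 w2=0 w0=0 clk=1 w3=0
t0.Δ2 w1=0 w2=0 w0=0 clk=1 w3=1
t1.Δ0 w1=0 w2=0 w0=0 clk=1 w3=1
t1.Δ1 w1=0 w2=0 w0=0 clk=0 w3=1
t2.Δ0 w1=0 w2=0 w0=0 clk=0 w3=1
t2.Δ1 w1=0 w2=0 w0=0 clk=1 w3=1
t2.Δ2 w1=1 w2=0 w0=0 clk=1 w3=1
t2.Δ3 w1=1 w2=1 w0=0 clk=1 w3=1
t2.Δ4 w1=1 w2=1 w0=1 clk=1 w3=1
t3.Δ0 w1=1 w2=1 w0=1 clk=1 w3=1
t3.Δ1 w1=1 w2=1 w0=1 clk=0 w3=1
t4.Δ0 w1=1 w2=1 w0=1 clk=0 w3=1
t4.Δ1 w1=1 w2=1 w0=1 clk=1 w3=1
t4.Δ2 w1=0 w2=1 w0=1 clk=1 w3=0
t4.Δ3 w1=0 w2=0 w0=0 clk=1 w3=0
t5.Δ0 w1=0 w2=0 w0=0 clk=1 w3=0
t5.Δ1 w1=0 w2=0 w0=0 clk=0 w3=0

0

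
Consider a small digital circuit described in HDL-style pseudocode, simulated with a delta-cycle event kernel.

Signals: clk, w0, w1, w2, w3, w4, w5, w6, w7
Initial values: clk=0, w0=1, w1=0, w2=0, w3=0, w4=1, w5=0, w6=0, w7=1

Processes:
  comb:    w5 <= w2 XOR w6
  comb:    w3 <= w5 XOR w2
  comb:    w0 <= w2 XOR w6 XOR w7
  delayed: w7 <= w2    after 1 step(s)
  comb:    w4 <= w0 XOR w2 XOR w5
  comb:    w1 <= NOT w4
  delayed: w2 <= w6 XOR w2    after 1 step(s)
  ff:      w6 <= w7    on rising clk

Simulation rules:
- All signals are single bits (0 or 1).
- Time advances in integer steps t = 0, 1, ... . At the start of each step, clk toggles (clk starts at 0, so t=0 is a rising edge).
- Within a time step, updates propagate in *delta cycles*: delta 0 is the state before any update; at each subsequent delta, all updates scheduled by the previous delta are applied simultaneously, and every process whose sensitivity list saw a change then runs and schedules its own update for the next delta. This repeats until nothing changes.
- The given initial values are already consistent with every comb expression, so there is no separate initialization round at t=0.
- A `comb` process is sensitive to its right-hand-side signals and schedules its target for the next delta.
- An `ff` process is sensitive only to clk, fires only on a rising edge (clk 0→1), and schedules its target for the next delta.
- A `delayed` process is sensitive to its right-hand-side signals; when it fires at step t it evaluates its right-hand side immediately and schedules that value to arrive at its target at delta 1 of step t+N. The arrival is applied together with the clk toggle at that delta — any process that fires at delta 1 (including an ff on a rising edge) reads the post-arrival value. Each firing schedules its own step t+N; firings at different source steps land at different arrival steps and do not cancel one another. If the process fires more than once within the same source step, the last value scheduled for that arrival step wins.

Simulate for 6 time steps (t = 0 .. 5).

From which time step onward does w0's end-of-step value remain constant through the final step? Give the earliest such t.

[bits: w5,w1,w4,w0,clk,w2,w6,w7,w3]
t=0: Δ0=001100010 Δ1=001110010 Δ2=001110110 Δ3=101010110 Δ4=101010111 | 4Δ
t=1: Δ0=101010111 Δ1=101001111 Δ2=000101110 Δ3=010101111 | 3Δ
t=2: Δ0=010101111 Δ1=010110111 Δ2=111010110 Δ3=101010111 | 3Δ
t=3: Δ0=101010111 Δ1=101001101 Δ2=000001100 Δ3=011001101 Δ4=001001101 | 4Δ
t=4: Δ0=001001101 Δ1=001010111 Δ2=100010110 Δ3=111010111 Δ4=101010111 | 4Δ
t=5: Δ0=101010111 Δ1=101001101 Δ2=000001100 Δ3=011001101 Δ4=001001101 | 4Δ

2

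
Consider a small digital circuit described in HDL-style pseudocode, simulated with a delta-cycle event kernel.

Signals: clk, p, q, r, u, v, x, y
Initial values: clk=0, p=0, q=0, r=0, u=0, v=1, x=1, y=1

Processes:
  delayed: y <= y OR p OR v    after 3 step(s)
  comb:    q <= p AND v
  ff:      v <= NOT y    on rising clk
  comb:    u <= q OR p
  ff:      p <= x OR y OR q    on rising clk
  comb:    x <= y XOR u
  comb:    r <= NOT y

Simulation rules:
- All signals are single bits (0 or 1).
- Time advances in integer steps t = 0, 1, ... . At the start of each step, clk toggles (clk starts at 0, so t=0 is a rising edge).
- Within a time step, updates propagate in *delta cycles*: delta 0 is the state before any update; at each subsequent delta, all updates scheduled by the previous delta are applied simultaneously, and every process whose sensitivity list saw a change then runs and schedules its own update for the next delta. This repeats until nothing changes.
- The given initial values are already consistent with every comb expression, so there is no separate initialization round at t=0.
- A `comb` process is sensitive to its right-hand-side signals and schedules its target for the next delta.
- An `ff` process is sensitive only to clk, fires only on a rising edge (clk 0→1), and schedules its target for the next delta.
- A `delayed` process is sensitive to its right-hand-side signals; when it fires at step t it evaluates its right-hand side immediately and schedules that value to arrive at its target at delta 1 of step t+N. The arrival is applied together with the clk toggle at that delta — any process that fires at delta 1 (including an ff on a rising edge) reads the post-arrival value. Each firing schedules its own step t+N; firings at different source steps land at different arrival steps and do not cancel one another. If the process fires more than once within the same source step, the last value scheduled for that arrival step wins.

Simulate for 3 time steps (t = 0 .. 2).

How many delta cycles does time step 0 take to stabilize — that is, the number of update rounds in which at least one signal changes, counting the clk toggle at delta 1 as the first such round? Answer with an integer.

4

[bits: y,v,clk,r,x,p,u,q]
t=0: Δ0=11001000 Δ1=11101000 Δ2=10101100 Δ3=10101110 Δ4=10100110 | 4Δ
t=1: Δ0=10100110 Δ1=10000110 | 1Δ
t=2: Δ0=10000110 Δ1=10100110 | 1Δ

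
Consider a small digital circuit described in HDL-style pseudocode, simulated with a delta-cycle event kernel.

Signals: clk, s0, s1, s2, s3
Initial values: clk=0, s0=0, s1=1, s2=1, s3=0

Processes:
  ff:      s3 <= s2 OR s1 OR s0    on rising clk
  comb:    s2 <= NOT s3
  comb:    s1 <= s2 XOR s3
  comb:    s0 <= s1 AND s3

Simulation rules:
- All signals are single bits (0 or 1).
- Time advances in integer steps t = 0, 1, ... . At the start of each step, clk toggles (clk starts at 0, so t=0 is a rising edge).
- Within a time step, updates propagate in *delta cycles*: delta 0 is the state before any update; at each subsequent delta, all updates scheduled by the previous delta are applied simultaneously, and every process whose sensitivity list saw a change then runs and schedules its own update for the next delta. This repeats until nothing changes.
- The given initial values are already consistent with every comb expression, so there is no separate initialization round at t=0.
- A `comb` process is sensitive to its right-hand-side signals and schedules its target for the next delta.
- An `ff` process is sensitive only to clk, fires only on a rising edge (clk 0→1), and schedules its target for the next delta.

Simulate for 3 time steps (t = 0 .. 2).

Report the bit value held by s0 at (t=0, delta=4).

[bits: s0,clk,s2,s3,s1]
t=0: Δ0=00101 Δ1=01101 Δ2=01111 Δ3=11010 Δ4=01011 Δ5=11011 | 5Δ
t=1: Δ0=11011 Δ1=10011 | 1Δ
t=2: Δ0=10011 Δ1=11011 | 1Δ

0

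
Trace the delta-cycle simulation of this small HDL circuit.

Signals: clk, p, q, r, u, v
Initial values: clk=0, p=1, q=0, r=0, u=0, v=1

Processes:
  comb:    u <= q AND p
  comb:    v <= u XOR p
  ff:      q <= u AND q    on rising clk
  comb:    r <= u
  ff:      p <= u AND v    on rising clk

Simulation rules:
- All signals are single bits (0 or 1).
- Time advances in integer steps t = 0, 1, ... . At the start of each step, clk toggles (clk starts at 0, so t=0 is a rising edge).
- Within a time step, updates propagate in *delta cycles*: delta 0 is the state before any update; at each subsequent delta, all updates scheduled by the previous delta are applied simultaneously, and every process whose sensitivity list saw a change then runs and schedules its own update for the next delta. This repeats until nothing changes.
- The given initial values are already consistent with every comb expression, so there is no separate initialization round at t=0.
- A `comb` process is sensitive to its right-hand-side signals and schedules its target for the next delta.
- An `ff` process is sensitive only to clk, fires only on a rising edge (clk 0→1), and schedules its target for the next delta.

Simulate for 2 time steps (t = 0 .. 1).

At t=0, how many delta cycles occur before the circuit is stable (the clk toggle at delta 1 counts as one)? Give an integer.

t=0 Δ0: clk=0 r=0 q=0 p=1 v=1 u=0
  Δ1: clk:0→1
  Δ2: p:1→0
  Δ3: v:1→0
  (3Δ to stable)
t=1 Δ0: clk=1 r=0 q=0 p=0 v=0 u=0
  Δ1: clk:1→0
  (1Δ to stable)

3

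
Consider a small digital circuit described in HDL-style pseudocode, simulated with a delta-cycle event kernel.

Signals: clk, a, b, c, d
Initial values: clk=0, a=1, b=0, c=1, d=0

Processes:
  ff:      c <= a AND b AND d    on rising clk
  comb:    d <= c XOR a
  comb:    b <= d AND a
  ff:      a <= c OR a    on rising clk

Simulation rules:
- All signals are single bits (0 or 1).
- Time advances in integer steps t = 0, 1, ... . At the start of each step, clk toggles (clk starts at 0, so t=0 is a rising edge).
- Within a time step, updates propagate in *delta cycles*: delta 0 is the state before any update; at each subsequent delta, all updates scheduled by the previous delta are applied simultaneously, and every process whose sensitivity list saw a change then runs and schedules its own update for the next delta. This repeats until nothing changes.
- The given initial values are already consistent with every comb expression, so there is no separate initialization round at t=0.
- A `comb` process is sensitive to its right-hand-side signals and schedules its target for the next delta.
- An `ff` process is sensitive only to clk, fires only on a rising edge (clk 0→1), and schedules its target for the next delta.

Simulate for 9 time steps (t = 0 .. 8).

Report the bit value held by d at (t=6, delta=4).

t=0 Δ0: d=0 clk=0 b=0 a=1 c=1
  Δ1: clk:0→1
  Δ2: c:1→0
  Δ3: d:0→1
  Δ4: b:0→1
  (4Δ to stable)
t=1 Δ0: d=1 clk=1 b=1 a=1 c=0
  Δ1: clk:1→0
  (1Δ to stable)
t=2 Δ0: d=1 clk=0 b=1 a=1 c=0
  Δ1: clk:0→1
  Δ2: c:0→1
  Δ3: d:1→0
  Δ4: b:1→0
  (4Δ to stable)
t=3 Δ0: d=0 clk=1 b=0 a=1 c=1
  Δ1: clk:1→0
  (1Δ to stable)
t=4 Δ0: d=0 clk=0 b=0 a=1 c=1
  Δ1: clk:0→1
  Δ2: c:1→0
  Δ3: d:0→1
  Δ4: b:0→1
  (4Δ to stable)
t=5 Δ0: d=1 clk=1 b=1 a=1 c=0
  Δ1: clk:1→0
  (1Δ to stable)
t=6 Δ0: d=1 clk=0 b=1 a=1 c=0
  Δ1: clk:0→1
  Δ2: c:0→1
  Δ3: d:1→0
  Δ4: b:1→0
  (4Δ to stable)
t=7 Δ0: d=0 clk=1 b=0 a=1 c=1
  Δ1: clk:1→0
  (1Δ to stable)
t=8 Δ0: d=0 clk=0 b=0 a=1 c=1
  Δ1: clk:0→1
  Δ2: c:1→0
  Δ3: d:0→1
  Δ4: b:0→1
  (4Δ to stable)

0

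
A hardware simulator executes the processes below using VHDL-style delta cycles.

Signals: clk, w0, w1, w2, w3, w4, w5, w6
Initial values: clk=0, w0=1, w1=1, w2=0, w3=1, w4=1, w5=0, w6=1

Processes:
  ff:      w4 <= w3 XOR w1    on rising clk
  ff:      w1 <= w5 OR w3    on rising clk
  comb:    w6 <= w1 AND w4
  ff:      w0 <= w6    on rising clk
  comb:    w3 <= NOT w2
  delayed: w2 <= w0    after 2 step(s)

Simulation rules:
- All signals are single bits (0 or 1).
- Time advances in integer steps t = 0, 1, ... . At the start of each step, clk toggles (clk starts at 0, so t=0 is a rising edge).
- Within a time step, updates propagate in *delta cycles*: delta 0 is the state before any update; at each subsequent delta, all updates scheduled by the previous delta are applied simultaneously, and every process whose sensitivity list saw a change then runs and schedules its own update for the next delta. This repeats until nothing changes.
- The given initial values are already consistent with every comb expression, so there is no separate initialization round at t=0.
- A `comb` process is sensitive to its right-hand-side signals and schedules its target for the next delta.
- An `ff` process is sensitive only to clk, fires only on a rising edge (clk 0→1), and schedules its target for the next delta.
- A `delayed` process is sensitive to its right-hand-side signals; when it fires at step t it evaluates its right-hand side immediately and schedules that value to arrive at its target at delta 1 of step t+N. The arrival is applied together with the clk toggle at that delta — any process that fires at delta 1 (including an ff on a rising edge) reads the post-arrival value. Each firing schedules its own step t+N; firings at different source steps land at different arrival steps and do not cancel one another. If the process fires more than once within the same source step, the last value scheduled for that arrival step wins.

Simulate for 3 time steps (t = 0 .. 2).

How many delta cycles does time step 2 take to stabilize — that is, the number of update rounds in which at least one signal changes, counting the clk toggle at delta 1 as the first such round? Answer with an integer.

2

t0.Δ0 w2=0 w0=1 w3=1 w6=1 w5=0 w4=1 w1=1 clk=0
t0.Δ1 w2=0 w0=1 w3=1 w6=1 w5=0 w4=1 w1=1 clk=1
t0.Δ2 w2=0 w0=1 w3=1 w6=1 w5=0 w4=0 w1=1 clk=1
t0.Δ3 w2=0 w0=1 w3=1 w6=0 w5=0 w4=0 w1=1 clk=1
t1.Δ0 w2=0 w0=1 w3=1 w6=0 w5=0 w4=0 w1=1 clk=1
t1.Δ1 w2=0 w0=1 w3=1 w6=0 w5=0 w4=0 w1=1 clk=0
t2.Δ0 w2=0 w0=1 w3=1 w6=0 w5=0 w4=0 w1=1 clk=0
t2.Δ1 w2=0 w0=1 w3=1 w6=0 w5=0 w4=0 w1=1 clk=1
t2.Δ2 w2=0 w0=0 w3=1 w6=0 w5=0 w4=0 w1=1 clk=1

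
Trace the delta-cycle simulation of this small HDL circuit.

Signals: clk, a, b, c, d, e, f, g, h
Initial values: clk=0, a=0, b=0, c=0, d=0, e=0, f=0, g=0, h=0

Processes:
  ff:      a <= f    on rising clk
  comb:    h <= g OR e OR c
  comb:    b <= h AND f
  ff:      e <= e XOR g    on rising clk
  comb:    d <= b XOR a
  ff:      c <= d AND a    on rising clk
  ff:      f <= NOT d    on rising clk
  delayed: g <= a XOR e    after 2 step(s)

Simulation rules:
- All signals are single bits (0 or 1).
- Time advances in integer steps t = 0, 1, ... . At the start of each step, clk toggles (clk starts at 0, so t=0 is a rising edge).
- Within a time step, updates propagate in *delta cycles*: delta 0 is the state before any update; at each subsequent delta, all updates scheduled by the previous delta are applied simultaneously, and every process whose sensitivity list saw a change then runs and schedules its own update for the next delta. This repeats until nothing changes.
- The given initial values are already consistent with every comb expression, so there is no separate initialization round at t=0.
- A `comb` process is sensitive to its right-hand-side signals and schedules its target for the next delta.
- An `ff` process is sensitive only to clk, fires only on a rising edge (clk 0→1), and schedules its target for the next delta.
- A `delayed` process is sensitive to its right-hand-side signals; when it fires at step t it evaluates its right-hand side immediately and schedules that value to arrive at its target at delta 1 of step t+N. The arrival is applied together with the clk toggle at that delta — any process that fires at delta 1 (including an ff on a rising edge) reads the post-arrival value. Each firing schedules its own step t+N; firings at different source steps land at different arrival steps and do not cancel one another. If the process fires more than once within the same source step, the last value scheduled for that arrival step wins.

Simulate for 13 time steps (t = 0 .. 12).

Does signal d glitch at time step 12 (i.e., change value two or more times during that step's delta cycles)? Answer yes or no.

no

[bits: f,g,h,c,b,a,d,clk,e]
t=0: Δ0=000000000 Δ1=000000010 Δ2=100000010 | 2Δ
t=1: Δ0=100000010 Δ1=100000000 | 1Δ
t=2: Δ0=100000000 Δ1=100000010 Δ2=100001010 Δ3=100001110 | 3Δ
t=3: Δ0=100001110 Δ1=100001100 | 1Δ
t=4: Δ0=100001100 Δ1=110001110 Δ2=011101111 | 2Δ
t=5: Δ0=011101111 Δ1=011101101 | 1Δ
t=6: Δ0=011101101 Δ1=001101111 Δ2=001100111 Δ3=001100011 | 3Δ
t=7: Δ0=001100011 Δ1=001100001 | 1Δ
t=8: Δ0=001100001 Δ1=011100011 Δ2=111000010 Δ3=111010010 Δ4=111010110 | 4Δ
t=9: Δ0=111010110 Δ1=111010100 | 1Δ
t=10: Δ0=111010100 Δ1=101010110 Δ2=000011110 Δ3=000001010 Δ4=000001110 | 4Δ
t=11: Δ0=000001110 Δ1=000001100 | 1Δ
t=12: Δ0=000001100 Δ1=010001110 Δ2=011100111 Δ3=011100011 | 3Δ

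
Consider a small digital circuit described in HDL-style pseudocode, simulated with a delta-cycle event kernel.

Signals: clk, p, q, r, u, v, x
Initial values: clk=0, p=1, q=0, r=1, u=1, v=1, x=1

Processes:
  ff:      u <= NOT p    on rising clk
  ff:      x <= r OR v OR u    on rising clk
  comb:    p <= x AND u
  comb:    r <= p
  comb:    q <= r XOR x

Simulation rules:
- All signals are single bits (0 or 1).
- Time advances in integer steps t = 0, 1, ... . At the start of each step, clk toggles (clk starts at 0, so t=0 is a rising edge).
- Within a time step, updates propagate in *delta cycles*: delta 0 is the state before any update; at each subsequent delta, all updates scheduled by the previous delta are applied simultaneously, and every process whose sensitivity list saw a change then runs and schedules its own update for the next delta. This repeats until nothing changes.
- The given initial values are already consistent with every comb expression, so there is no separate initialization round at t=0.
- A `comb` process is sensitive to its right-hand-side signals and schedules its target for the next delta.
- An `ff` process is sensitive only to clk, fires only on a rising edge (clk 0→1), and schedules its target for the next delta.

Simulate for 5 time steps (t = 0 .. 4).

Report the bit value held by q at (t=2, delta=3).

1

t=0 Δ0: p=1 r=1 clk=0 x=1 v=1 q=0 u=1
  Δ1: clk:0→1
  Δ2: u:1→0
  Δ3: p:1→0
  Δ4: r:1→0
  Δ5: q:0→1
  (5Δ to stable)
t=1 Δ0: p=0 r=0 clk=1 x=1 v=1 q=1 u=0
  Δ1: clk:1→0
  (1Δ to stable)
t=2 Δ0: p=0 r=0 clk=0 x=1 v=1 q=1 u=0
  Δ1: clk:0→1
  Δ2: u:0→1
  Δ3: p:0→1
  Δ4: r:0→1
  Δ5: q:1→0
  (5Δ to stable)
t=3 Δ0: p=1 r=1 clk=1 x=1 v=1 q=0 u=1
  Δ1: clk:1→0
  (1Δ to stable)
t=4 Δ0: p=1 r=1 clk=0 x=1 v=1 q=0 u=1
  Δ1: clk:0→1
  Δ2: u:1→0
  Δ3: p:1→0
  Δ4: r:1→0
  Δ5: q:0→1
  (5Δ to stable)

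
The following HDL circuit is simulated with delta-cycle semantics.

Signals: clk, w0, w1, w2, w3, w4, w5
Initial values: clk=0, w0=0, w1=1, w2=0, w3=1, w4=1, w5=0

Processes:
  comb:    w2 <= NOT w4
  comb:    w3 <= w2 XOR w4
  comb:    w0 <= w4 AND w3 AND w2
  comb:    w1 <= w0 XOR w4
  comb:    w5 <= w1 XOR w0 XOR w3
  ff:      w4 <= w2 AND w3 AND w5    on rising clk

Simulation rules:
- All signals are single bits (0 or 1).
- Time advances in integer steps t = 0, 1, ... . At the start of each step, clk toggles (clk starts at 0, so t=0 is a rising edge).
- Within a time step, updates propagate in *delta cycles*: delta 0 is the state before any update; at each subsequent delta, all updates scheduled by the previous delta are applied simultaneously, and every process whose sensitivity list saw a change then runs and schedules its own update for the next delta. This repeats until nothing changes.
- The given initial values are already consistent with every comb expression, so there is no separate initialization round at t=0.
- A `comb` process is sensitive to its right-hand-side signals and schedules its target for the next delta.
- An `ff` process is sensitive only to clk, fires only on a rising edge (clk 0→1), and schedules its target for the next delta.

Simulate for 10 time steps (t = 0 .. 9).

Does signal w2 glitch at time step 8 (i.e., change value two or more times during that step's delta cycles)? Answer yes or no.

no

[bits: clk,w2,w5,w1,w0,w3,w4]
t=0: Δ0=0001011 Δ1=1001011 Δ2=1001010 Δ3=1100000 Δ4=1100010 Δ5=1110010 | 5Δ
t=1: Δ0=1110010 Δ1=0110010 | 1Δ
t=2: Δ0=0110010 Δ1=1110010 Δ2=1110011 Δ3=1011101 Δ4=1000011 Δ5=1011011 Δ6=1001011 | 6Δ
t=3: Δ0=1001011 Δ1=0001011 | 1Δ
t=4: Δ0=0001011 Δ1=1001011 Δ2=1001010 Δ3=1100000 Δ4=1100010 Δ5=1110010 | 5Δ
t=5: Δ0=1110010 Δ1=0110010 | 1Δ
t=6: Δ0=0110010 Δ1=1110010 Δ2=1110011 Δ3=1011101 Δ4=1000011 Δ5=1011011 Δ6=1001011 | 6Δ
t=7: Δ0=1001011 Δ1=0001011 | 1Δ
t=8: Δ0=0001011 Δ1=1001011 Δ2=1001010 Δ3=1100000 Δ4=1100010 Δ5=1110010 | 5Δ
t=9: Δ0=1110010 Δ1=0110010 | 1Δ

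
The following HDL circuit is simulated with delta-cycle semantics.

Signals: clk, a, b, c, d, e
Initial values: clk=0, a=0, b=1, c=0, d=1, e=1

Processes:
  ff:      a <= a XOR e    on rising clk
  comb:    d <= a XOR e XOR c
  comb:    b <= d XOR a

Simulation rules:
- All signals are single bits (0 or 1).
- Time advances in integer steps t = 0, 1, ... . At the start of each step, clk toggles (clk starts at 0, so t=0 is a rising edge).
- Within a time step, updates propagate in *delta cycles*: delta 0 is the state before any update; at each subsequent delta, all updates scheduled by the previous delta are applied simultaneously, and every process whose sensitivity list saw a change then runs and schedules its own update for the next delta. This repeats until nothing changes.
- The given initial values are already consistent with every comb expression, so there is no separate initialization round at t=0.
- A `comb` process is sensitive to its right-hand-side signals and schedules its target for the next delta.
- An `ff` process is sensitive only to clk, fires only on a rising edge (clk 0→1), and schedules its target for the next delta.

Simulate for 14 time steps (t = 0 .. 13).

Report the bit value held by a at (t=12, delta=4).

1

t=0 Δ0: d=1 clk=0 a=0 b=1 e=1 c=0
  Δ1: clk:0→1
  Δ2: a:0→1
  Δ3: d:1→0, b:1→0
  Δ4: b:0→1
  (4Δ to stable)
t=1 Δ0: d=0 clk=1 a=1 b=1 e=1 c=0
  Δ1: clk:1→0
  (1Δ to stable)
t=2 Δ0: d=0 clk=0 a=1 b=1 e=1 c=0
  Δ1: clk:0→1
  Δ2: a:1→0
  Δ3: d:0→1, b:1→0
  Δ4: b:0→1
  (4Δ to stable)
t=3 Δ0: d=1 clk=1 a=0 b=1 e=1 c=0
  Δ1: clk:1→0
  (1Δ to stable)
t=4 Δ0: d=1 clk=0 a=0 b=1 e=1 c=0
  Δ1: clk:0→1
  Δ2: a:0→1
  Δ3: d:1→0, b:1→0
  Δ4: b:0→1
  (4Δ to stable)
t=5 Δ0: d=0 clk=1 a=1 b=1 e=1 c=0
  Δ1: clk:1→0
  (1Δ to stable)
t=6 Δ0: d=0 clk=0 a=1 b=1 e=1 c=0
  Δ1: clk:0→1
  Δ2: a:1→0
  Δ3: d:0→1, b:1→0
  Δ4: b:0→1
  (4Δ to stable)
t=7 Δ0: d=1 clk=1 a=0 b=1 e=1 c=0
  Δ1: clk:1→0
  (1Δ to stable)
t=8 Δ0: d=1 clk=0 a=0 b=1 e=1 c=0
  Δ1: clk:0→1
  Δ2: a:0→1
  Δ3: d:1→0, b:1→0
  Δ4: b:0→1
  (4Δ to stable)
t=9 Δ0: d=0 clk=1 a=1 b=1 e=1 c=0
  Δ1: clk:1→0
  (1Δ to stable)
t=10 Δ0: d=0 clk=0 a=1 b=1 e=1 c=0
  Δ1: clk:0→1
  Δ2: a:1→0
  Δ3: d:0→1, b:1→0
  Δ4: b:0→1
  (4Δ to stable)
t=11 Δ0: d=1 clk=1 a=0 b=1 e=1 c=0
  Δ1: clk:1→0
  (1Δ to stable)
t=12 Δ0: d=1 clk=0 a=0 b=1 e=1 c=0
  Δ1: clk:0→1
  Δ2: a:0→1
  Δ3: d:1→0, b:1→0
  Δ4: b:0→1
  (4Δ to stable)
t=13 Δ0: d=0 clk=1 a=1 b=1 e=1 c=0
  Δ1: clk:1→0
  (1Δ to stable)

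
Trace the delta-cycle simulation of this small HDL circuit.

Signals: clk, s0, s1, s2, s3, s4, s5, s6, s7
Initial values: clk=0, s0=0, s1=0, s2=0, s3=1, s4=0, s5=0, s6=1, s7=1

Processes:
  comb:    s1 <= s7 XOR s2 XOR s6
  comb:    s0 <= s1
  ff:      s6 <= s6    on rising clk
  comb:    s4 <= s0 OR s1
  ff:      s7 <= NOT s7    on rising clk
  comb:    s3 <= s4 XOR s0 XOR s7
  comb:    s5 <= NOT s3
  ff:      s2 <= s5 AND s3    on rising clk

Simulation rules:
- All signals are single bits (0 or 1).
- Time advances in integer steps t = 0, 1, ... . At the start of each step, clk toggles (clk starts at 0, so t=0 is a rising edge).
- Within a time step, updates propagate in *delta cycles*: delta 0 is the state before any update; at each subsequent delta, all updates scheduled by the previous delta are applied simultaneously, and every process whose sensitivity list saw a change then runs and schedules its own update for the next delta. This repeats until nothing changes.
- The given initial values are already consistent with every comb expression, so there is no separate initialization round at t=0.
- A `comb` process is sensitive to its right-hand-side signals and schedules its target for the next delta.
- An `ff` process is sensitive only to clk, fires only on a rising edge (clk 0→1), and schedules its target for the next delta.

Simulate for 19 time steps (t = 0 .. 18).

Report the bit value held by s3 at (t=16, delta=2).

1

[bits: s1,s3,s5,s0,s6,s7,clk,s4,s2]
t=0: Δ0=010011000 Δ1=010011100 Δ2=010010100 Δ3=100010100 Δ4=101110110 | 4Δ
t=1: Δ0=101110110 Δ1=101110010 | 1Δ
t=2: Δ0=101110010 Δ1=101110110 Δ2=101111110 Δ3=011111110 Δ4=010011110 Δ5=000011100 Δ6=011011100 Δ7=010011100 | 7Δ
t=3: Δ0=010011100 Δ1=010011000 | 1Δ
t=4: Δ0=010011000 Δ1=010011100 Δ2=010010100 Δ3=100010100 Δ4=101110110 | 4Δ
t=5: Δ0=101110110 Δ1=101110010 | 1Δ
t=6: Δ0=101110010 Δ1=101110110 Δ2=101111110 Δ3=011111110 Δ4=010011110 Δ5=000011100 Δ6=011011100 Δ7=010011100 | 7Δ
t=7: Δ0=010011100 Δ1=010011000 | 1Δ
t=8: Δ0=010011000 Δ1=010011100 Δ2=010010100 Δ3=100010100 Δ4=101110110 | 4Δ
t=9: Δ0=101110110 Δ1=101110010 | 1Δ
t=10: Δ0=101110010 Δ1=101110110 Δ2=101111110 Δ3=011111110 Δ4=010011110 Δ5=000011100 Δ6=011011100 Δ7=010011100 | 7Δ
t=11: Δ0=010011100 Δ1=010011000 | 1Δ
t=12: Δ0=010011000 Δ1=010011100 Δ2=010010100 Δ3=100010100 Δ4=101110110 | 4Δ
t=13: Δ0=101110110 Δ1=101110010 | 1Δ
t=14: Δ0=101110010 Δ1=101110110 Δ2=101111110 Δ3=011111110 Δ4=010011110 Δ5=000011100 Δ6=011011100 Δ7=010011100 | 7Δ
t=15: Δ0=010011100 Δ1=010011000 | 1Δ
t=16: Δ0=010011000 Δ1=010011100 Δ2=010010100 Δ3=100010100 Δ4=101110110 | 4Δ
t=17: Δ0=101110110 Δ1=101110010 | 1Δ
t=18: Δ0=101110010 Δ1=101110110 Δ2=101111110 Δ3=011111110 Δ4=010011110 Δ5=000011100 Δ6=011011100 Δ7=010011100 | 7Δ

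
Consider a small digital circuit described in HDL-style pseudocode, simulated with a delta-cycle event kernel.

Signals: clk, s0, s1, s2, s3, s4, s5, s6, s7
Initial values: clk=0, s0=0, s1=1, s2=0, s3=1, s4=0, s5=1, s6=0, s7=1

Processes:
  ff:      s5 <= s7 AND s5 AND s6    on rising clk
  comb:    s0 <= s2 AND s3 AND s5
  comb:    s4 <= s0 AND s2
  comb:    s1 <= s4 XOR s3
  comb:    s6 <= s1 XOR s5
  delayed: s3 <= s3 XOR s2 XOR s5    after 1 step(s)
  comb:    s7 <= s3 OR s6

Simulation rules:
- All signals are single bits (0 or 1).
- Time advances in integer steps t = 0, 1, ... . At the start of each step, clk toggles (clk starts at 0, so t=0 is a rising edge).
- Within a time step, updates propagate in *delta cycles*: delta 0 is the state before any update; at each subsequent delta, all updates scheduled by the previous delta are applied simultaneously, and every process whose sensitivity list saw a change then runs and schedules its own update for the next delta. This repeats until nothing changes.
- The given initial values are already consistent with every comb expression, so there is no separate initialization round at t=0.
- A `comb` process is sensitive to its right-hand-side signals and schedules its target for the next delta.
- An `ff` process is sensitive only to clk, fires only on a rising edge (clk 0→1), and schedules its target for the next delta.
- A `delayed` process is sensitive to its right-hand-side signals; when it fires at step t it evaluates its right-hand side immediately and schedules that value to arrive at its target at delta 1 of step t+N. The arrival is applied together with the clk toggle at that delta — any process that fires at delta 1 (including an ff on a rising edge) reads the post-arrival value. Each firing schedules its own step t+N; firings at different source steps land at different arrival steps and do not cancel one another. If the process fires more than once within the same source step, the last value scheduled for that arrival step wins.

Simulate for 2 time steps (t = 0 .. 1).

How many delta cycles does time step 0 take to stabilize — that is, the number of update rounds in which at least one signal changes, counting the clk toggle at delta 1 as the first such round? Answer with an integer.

t0.Δ0 s7=1 s3=1 s2=0 clk=0 s5=1 s1=1 s0=0 s6=0 s4=0
t0.Δ1 s7=1 s3=1 s2=0 clk=1 s5=1 s1=1 s0=0 s6=0 s4=0
t0.Δ2 s7=1 s3=1 s2=0 clk=1 s5=0 s1=1 s0=0 s6=0 s4=0
t0.Δ3 s7=1 s3=1 s2=0 clk=1 s5=0 s1=1 s0=0 s6=1 s4=0
t1.Δ0 s7=1 s3=1 s2=0 clk=1 s5=0 s1=1 s0=0 s6=1 s4=0
t1.Δ1 s7=1 s3=1 s2=0 clk=0 s5=0 s1=1 s0=0 s6=1 s4=0

3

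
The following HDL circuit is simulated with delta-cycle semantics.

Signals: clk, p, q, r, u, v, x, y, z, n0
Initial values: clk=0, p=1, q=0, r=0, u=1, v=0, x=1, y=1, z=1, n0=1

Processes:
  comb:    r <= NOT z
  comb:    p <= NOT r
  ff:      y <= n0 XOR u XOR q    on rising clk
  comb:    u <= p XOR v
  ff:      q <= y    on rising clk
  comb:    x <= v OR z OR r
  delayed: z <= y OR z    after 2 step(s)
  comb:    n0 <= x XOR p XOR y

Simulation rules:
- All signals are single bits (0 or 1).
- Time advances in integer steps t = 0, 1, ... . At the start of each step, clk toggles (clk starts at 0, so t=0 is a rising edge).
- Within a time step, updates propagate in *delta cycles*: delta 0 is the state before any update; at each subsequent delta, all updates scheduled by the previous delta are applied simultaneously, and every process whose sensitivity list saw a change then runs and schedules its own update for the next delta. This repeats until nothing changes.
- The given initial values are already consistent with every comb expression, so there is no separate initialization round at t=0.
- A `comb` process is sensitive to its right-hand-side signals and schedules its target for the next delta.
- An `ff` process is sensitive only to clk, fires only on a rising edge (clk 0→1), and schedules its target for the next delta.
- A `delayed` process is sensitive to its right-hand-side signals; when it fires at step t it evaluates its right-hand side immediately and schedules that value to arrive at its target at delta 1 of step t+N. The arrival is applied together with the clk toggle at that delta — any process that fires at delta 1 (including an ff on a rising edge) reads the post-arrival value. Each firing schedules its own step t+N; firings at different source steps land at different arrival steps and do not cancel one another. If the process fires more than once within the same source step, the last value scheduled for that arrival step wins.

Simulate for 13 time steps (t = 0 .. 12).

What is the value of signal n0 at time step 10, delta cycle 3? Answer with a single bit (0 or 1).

1

[bits: z,v,u,r,p,x,y,q,n0,clk]
t=0: Δ0=1010111010 Δ1=1010111011 Δ2=1010110111 Δ3=1010110101 | 3Δ
t=1: Δ0=1010110101 Δ1=1010110100 | 1Δ
t=2: Δ0=1010110100 Δ1=1010110101 Δ2=1010110001 | 2Δ
t=3: Δ0=1010110001 Δ1=1010110000 | 1Δ
t=4: Δ0=1010110000 Δ1=1010110001 Δ2=1010111001 Δ3=1010111011 | 3Δ
t=5: Δ0=1010111011 Δ1=1010111010 | 1Δ
t=6: Δ0=1010111010 Δ1=1010111011 Δ2=1010110111 Δ3=1010110101 | 3Δ
t=7: Δ0=1010110101 Δ1=1010110100 | 1Δ
t=8: Δ0=1010110100 Δ1=1010110101 Δ2=1010110001 | 2Δ
t=9: Δ0=1010110001 Δ1=1010110000 | 1Δ
t=10: Δ0=1010110000 Δ1=1010110001 Δ2=1010111001 Δ3=1010111011 | 3Δ
t=11: Δ0=1010111011 Δ1=1010111010 | 1Δ
t=12: Δ0=1010111010 Δ1=1010111011 Δ2=1010110111 Δ3=1010110101 | 3Δ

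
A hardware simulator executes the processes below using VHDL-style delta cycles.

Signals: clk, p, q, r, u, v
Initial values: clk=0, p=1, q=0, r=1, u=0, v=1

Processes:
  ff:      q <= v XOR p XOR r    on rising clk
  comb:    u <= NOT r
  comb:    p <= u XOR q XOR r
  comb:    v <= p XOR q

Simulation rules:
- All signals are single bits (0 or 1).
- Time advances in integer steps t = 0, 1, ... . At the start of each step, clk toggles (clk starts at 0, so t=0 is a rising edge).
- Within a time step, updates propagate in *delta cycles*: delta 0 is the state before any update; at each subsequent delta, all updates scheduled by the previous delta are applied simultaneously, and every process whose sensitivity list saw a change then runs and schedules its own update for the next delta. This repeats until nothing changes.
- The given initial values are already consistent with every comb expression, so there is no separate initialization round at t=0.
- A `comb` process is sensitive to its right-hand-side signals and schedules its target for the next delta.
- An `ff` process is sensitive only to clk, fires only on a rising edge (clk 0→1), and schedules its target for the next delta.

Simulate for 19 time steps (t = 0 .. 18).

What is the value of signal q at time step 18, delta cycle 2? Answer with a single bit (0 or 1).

t=0 Δ0: p=1 v=1 clk=0 q=0 r=1 u=0
  Δ1: clk:0→1
  Δ2: q:0→1
  Δ3: p:1→0, v:1→0
  Δ4: v:0→1
  (4Δ to stable)
t=1 Δ0: p=0 v=1 clk=1 q=1 r=1 u=0
  Δ1: clk:1→0
  (1Δ to stable)
t=2 Δ0: p=0 v=1 clk=0 q=1 r=1 u=0
  Δ1: clk:0→1
  Δ2: q:1→0
  Δ3: p:0→1, v:1→0
  Δ4: v:0→1
  (4Δ to stable)
t=3 Δ0: p=1 v=1 clk=1 q=0 r=1 u=0
  Δ1: clk:1→0
  (1Δ to stable)
t=4 Δ0: p=1 v=1 clk=0 q=0 r=1 u=0
  Δ1: clk:0→1
  Δ2: q:0→1
  Δ3: p:1→0, v:1→0
  Δ4: v:0→1
  (4Δ to stable)
t=5 Δ0: p=0 v=1 clk=1 q=1 r=1 u=0
  Δ1: clk:1→0
  (1Δ to stable)
t=6 Δ0: p=0 v=1 clk=0 q=1 r=1 u=0
  Δ1: clk:0→1
  Δ2: q:1→0
  Δ3: p:0→1, v:1→0
  Δ4: v:0→1
  (4Δ to stable)
t=7 Δ0: p=1 v=1 clk=1 q=0 r=1 u=0
  Δ1: clk:1→0
  (1Δ to stable)
t=8 Δ0: p=1 v=1 clk=0 q=0 r=1 u=0
  Δ1: clk:0→1
  Δ2: q:0→1
  Δ3: p:1→0, v:1→0
  Δ4: v:0→1
  (4Δ to stable)
t=9 Δ0: p=0 v=1 clk=1 q=1 r=1 u=0
  Δ1: clk:1→0
  (1Δ to stable)
t=10 Δ0: p=0 v=1 clk=0 q=1 r=1 u=0
  Δ1: clk:0→1
  Δ2: q:1→0
  Δ3: p:0→1, v:1→0
  Δ4: v:0→1
  (4Δ to stable)
t=11 Δ0: p=1 v=1 clk=1 q=0 r=1 u=0
  Δ1: clk:1→0
  (1Δ to stable)
t=12 Δ0: p=1 v=1 clk=0 q=0 r=1 u=0
  Δ1: clk:0→1
  Δ2: q:0→1
  Δ3: p:1→0, v:1→0
  Δ4: v:0→1
  (4Δ to stable)
t=13 Δ0: p=0 v=1 clk=1 q=1 r=1 u=0
  Δ1: clk:1→0
  (1Δ to stable)
t=14 Δ0: p=0 v=1 clk=0 q=1 r=1 u=0
  Δ1: clk:0→1
  Δ2: q:1→0
  Δ3: p:0→1, v:1→0
  Δ4: v:0→1
  (4Δ to stable)
t=15 Δ0: p=1 v=1 clk=1 q=0 r=1 u=0
  Δ1: clk:1→0
  (1Δ to stable)
t=16 Δ0: p=1 v=1 clk=0 q=0 r=1 u=0
  Δ1: clk:0→1
  Δ2: q:0→1
  Δ3: p:1→0, v:1→0
  Δ4: v:0→1
  (4Δ to stable)
t=17 Δ0: p=0 v=1 clk=1 q=1 r=1 u=0
  Δ1: clk:1→0
  (1Δ to stable)
t=18 Δ0: p=0 v=1 clk=0 q=1 r=1 u=0
  Δ1: clk:0→1
  Δ2: q:1→0
  Δ3: p:0→1, v:1→0
  Δ4: v:0→1
  (4Δ to stable)

0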